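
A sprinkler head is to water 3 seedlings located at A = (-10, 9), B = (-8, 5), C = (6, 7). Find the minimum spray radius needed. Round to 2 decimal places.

8.06

Side lengths²: AB² = 20, AC² = 260, BC² = 200.
Since AC² = 260 ≥ 200 + 20 = 220, the angle opposite AC is not acute, so the smallest enclosing circle has AC as diameter.
Centre = midpoint of AC = (-2, 8), r² = 260/4 = 65.
r = √65 ≈ 8.06.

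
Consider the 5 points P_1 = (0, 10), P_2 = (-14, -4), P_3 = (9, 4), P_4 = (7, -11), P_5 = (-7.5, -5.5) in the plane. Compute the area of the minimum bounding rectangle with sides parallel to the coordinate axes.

483

x ranges over [-14, 9], width 23.
y ranges over [-11, 10], height 21.
Area = 23 × 21 = 483.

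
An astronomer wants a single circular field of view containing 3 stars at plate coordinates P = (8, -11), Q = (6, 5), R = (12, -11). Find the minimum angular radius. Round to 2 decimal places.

8.54

Side lengths²: PQ² = 260, PR² = 16, QR² = 292.
Since QR² = 292 ≥ 260 + 16 = 276, the angle opposite QR is not acute, so the smallest enclosing circle has QR as diameter.
Centre = midpoint of QR = (9, -3), r² = 292/4 = 73.
r = √73 ≈ 8.54.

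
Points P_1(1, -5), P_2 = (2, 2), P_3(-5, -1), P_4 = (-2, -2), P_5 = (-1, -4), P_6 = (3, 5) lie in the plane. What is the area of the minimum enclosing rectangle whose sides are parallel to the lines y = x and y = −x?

In coordinates u = x + y, v = x − y the rectangle is axis-aligned; the map (x,y)→(u,v) scales areas by 2.
u-values: -4, 4, -6, -4, -5, 8; range = 8 − (-6) = 14.
v-values: 6, 0, -4, 0, 3, -2; range = 6 − (-4) = 10.
Area = (14 × 10) / 2 = 70.

70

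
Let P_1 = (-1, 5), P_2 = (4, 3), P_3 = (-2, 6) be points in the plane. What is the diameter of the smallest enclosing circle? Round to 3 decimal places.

Side lengths²: P_1P_2² = 29, P_1P_3² = 2, P_2P_3² = 45.
Since P_2P_3² = 45 ≥ 29 + 2 = 31, the angle opposite P_2P_3 is not acute, so the smallest enclosing circle has P_2P_3 as diameter.
Centre = midpoint of P_2P_3 = (1, 4.5), r² = 45/4 = 11.25.
Diameter = 2r = 2√(11.25) ≈ 6.708.

6.708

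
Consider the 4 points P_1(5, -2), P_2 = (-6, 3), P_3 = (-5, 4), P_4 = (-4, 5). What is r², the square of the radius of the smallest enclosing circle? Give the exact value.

36.5

The farthest pair is P_1–P_2 with squared distance 146. The circle on this segment as diameter has centre (-0.5, 0.5) and r² = 146/4 = 36.5.
Check P_3: distance² to centre = 32.5 ≤ 36.5, so it lies inside.
All remaining points lie in this disk, and no smaller disk contains both endpoints, so this is the minimum enclosing circle.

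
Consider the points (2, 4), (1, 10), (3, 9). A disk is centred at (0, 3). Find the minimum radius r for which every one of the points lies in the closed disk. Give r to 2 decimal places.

The required radius is the distance from (0, 3) to the farthest point.
Squared distances: 5, 50, 45.
Maximum is 50, attained at (1, 10).
r = √50 ≈ 7.07.

7.07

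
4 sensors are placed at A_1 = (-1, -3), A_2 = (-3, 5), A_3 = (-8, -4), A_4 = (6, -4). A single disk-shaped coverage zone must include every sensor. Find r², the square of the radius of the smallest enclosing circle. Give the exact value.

A smallest enclosing disk is always determined by at most three of the input points on its boundary.
The minimum enclosing circle is determined by three boundary points: A_2, A_3, A_4.
Their circumcentre is (-1, -2) with r² = 53.
The farthest remaining point A_1 is at distance² 1 ≤ 53.

53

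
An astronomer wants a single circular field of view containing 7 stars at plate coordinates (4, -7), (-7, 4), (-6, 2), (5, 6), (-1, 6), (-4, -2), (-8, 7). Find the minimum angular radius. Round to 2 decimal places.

9.22

The minimum enclosing circle of a finite set is fixed by two of the points (as a diameter) or three (as a circumcircle).
The farthest pair is (4, -7)–(-8, 7) with squared distance 340. The circle on this segment as diameter has centre (-2, 0) and r² = 340/4 = 85.
Check (-7, 4): distance² to centre = 41 ≤ 85, so it lies inside.
All remaining points lie in this disk, and no smaller disk contains both endpoints, so this is the minimum enclosing circle.
r = √85 ≈ 9.22.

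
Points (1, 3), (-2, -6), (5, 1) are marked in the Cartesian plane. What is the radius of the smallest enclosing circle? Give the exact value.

Call the three points A, B, C in the order given.
Side lengths²: AB² = 90, AC² = 20, BC² = 98.
Since BC² = 98 < 90 + 20 = 110, the triangle is acute, so the smallest enclosing circle is the circumcircle.
Circumcentre = (1, -2), r² = 25.
r = √25 = 5.

5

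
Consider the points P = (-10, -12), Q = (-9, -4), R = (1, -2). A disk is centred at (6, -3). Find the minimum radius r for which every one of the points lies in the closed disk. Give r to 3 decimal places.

The required radius is the distance from (6, -3) to the farthest point.
Squared distances: 337, 226, 26.
Maximum is 337, attained at P.
r = √337 ≈ 18.358.

18.358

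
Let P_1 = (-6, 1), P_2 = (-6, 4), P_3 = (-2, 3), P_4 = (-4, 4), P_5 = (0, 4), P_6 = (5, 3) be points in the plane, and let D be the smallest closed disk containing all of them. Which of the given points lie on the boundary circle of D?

A smallest enclosing disk is always determined by at most three of the input points on its boundary.
The minimum enclosing circle is determined by three boundary points: P_1, P_2, P_6.
Their circumcentre is (-13/22, 2.5) with r² = 7625/242.
The farthest remaining point P_4 is at distance² 3357/242 ≤ 7625/242.
The points at distance exactly r from the centre are P_1, P_2, P_6 — 3 points.

P_1, P_2, P_6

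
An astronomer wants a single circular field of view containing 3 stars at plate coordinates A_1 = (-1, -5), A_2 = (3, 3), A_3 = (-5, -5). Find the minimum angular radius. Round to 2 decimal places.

5.66

Side lengths²: A_1A_2² = 80, A_1A_3² = 16, A_2A_3² = 128.
Since A_2A_3² = 128 ≥ 80 + 16 = 96, the angle opposite A_2A_3 is not acute, so the smallest enclosing circle has A_2A_3 as diameter.
Centre = midpoint of A_2A_3 = (-1, -1), r² = 128/4 = 32.
r = √32 ≈ 5.66.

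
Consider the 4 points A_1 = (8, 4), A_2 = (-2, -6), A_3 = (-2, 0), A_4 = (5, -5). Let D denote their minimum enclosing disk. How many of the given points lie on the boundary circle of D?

2

By Welzl's lemma the MEC is supported by two points (diametrically opposite) or three points (on a circumcircle).
The farthest pair is A_1–A_2 with squared distance 200. The circle on this segment as diameter has centre (3, -1) and r² = 200/4 = 50.
Check A_3: distance² to centre = 26 ≤ 50, so it lies inside.
All remaining points lie in this disk, and no smaller disk contains both endpoints, so this is the minimum enclosing circle.
The points at distance exactly r from the centre are A_1, A_2 — 2 points.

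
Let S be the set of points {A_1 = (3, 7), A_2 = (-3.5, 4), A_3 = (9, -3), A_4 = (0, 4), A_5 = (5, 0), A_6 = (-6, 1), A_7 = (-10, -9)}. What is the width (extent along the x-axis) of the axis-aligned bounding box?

19

max x = 9, min x = -10, so width = 19.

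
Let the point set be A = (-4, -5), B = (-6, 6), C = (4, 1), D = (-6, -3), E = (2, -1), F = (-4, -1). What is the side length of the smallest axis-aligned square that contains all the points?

11

The bounding box has width 10 and height 11.
An axis-aligned square enclosing the set must have side ≥ max(width, height).
So the minimum side is max(10, 11) = 11.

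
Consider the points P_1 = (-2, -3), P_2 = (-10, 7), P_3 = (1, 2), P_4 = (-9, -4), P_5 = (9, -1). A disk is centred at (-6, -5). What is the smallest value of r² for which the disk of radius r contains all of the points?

241

The required radius is the distance from (-6, -5) to the farthest point.
Squared distances: 20, 160, 98, 10, 241.
Maximum is 241, attained at P_5.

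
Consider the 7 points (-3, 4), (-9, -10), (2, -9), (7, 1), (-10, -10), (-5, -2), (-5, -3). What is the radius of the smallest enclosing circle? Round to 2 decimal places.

10.12

A smallest enclosing disk is always determined by at most three of the input points on its boundary.
The farthest pair is (7, 1)–(-10, -10) with squared distance 410. The circle on this segment as diameter has centre (-1.5, -4.5) and r² = 410/4 = 102.5.
Check (-3, 4): distance² to centre = 74.5 ≤ 102.5, so it lies inside.
All remaining points lie in this disk, and no smaller disk contains both endpoints, so this is the minimum enclosing circle.
r = √(102.5) ≈ 10.12.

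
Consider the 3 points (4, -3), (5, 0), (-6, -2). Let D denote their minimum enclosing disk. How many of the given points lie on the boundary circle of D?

Call the three points A, B, C in the order given.
Side lengths²: AB² = 10, AC² = 101, BC² = 125.
Since BC² = 125 ≥ 101 + 10 = 111, the angle opposite BC is not acute, so the smallest enclosing circle has BC as diameter.
Centre = midpoint of BC = (-0.5, -1), r² = 125/4 = 31.25.
The points at distance exactly r from the centre are (5, 0), (-6, -2) — 2 points.

2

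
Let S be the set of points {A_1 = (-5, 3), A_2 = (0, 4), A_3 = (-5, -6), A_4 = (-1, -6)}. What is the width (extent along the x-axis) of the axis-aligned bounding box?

max x = 0, min x = -5, so width = 5.

5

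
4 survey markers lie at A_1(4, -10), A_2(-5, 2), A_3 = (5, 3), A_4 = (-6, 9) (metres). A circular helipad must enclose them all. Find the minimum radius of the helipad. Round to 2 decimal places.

By Welzl's lemma the MEC is supported by two points (diametrically opposite) or three points (on a circumcircle).
The farthest pair is A_1–A_4 with squared distance 461. The circle on this segment as diameter has centre (-1, -0.5) and r² = 461/4 = 115.25.
Check A_2: distance² to centre = 22.25 ≤ 115.25, so it lies inside.
All remaining points lie in this disk, and no smaller disk contains both endpoints, so this is the minimum enclosing circle.
r = √(115.25) ≈ 10.74.

10.74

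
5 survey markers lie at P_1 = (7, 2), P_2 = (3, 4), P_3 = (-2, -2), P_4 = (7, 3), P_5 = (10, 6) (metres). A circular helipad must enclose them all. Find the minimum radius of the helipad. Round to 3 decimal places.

7.211

A smallest enclosing disk is always determined by at most three of the input points on its boundary.
The farthest pair is P_3–P_5 with squared distance 208. The circle on this segment as diameter has centre (4, 2) and r² = 208/4 = 52.
Check P_1: distance² to centre = 9 ≤ 52, so it lies inside.
All remaining points lie in this disk, and no smaller disk contains both endpoints, so this is the minimum enclosing circle.
r = √52 ≈ 7.211.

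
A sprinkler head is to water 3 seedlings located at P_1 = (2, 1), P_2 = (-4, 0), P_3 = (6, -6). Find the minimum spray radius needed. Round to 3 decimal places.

Side lengths²: P_1P_2² = 37, P_1P_3² = 65, P_2P_3² = 136.
Since P_2P_3² = 136 ≥ 65 + 37 = 102, the angle opposite P_2P_3 is not acute, so the smallest enclosing circle has P_2P_3 as diameter.
Centre = midpoint of P_2P_3 = (1, -3), r² = 136/4 = 34.
r = √34 ≈ 5.831.

5.831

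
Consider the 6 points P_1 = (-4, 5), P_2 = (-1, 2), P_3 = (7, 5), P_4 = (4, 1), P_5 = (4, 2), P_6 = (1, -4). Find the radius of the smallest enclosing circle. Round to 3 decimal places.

6.187

A smallest enclosing disk is always determined by at most three of the input points on its boundary.
The minimum enclosing circle is determined by three boundary points: P_1, P_3, P_6.
Their circumcentre is (1.5, 13/6) with r² = 689/18.
The farthest remaining point P_4 is at distance² 137/18 ≤ 689/18.
r = √(689/18) ≈ 6.187.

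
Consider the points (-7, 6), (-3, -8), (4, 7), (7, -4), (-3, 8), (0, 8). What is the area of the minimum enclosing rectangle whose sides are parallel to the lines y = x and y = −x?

264

In coordinates u = x + y, v = x − y the rectangle is axis-aligned; the map (x,y)→(u,v) scales areas by 2.
u-values: -1, -11, 11, 3, 5, 8; range = 11 − (-11) = 22.
v-values: -13, 5, -3, 11, -11, -8; range = 11 − (-13) = 24.
Area = (22 × 24) / 2 = 264.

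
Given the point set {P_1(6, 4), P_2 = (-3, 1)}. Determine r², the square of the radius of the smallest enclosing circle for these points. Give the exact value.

The smallest circle enclosing two points has them as diameter endpoints.
Centre = midpoint = (1.5, 2.5); r² = |P_1P_2|²/4 = 90/4 = 22.5.

22.5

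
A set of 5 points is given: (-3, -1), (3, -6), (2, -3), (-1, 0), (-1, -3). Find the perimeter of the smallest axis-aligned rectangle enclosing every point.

24

Width = max x − min x = 3 − (-3) = 6.
Height = max y − min y = 0 − (-6) = 6.
Perimeter = 2(6 + 6) = 24.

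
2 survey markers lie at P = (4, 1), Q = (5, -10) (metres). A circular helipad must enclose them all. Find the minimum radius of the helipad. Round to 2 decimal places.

The smallest circle enclosing two points has them as diameter endpoints.
Centre = midpoint = (4.5, -4.5); r² = |PQ|²/4 = 122/4 = 30.5.
r = √(30.5) ≈ 5.52.

5.52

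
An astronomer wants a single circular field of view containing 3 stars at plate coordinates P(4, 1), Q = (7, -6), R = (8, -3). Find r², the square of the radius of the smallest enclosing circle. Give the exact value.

14.5

Side lengths²: PQ² = 58, PR² = 32, QR² = 10.
Since PQ² = 58 ≥ 32 + 10 = 42, the angle opposite PQ is not acute, so the smallest enclosing circle has PQ as diameter.
Centre = midpoint of PQ = (5.5, -2.5), r² = 58/4 = 14.5.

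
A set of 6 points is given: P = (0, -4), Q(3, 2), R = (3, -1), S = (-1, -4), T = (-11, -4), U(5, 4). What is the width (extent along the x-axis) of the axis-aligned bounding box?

16

max x = 5, min x = -11, so width = 16.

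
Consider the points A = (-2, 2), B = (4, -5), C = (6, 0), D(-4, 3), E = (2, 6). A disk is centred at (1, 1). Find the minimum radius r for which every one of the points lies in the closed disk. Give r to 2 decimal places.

The required radius is the distance from (1, 1) to the farthest point.
Squared distances: 10, 45, 26, 29, 26.
Maximum is 45, attained at B.
r = √45 ≈ 6.71.

6.71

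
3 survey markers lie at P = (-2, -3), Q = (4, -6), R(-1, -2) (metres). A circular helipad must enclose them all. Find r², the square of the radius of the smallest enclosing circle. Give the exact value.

11.25

Side lengths²: PQ² = 45, PR² = 2, QR² = 41.
Since PQ² = 45 ≥ 41 + 2 = 43, the angle opposite PQ is not acute, so the smallest enclosing circle has PQ as diameter.
Centre = midpoint of PQ = (1, -4.5), r² = 45/4 = 11.25.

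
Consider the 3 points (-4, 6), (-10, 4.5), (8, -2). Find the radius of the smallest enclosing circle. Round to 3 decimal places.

9.569

Call the three points A, B, C in the order given.
Side lengths²: AB² = 38.25, AC² = 208, BC² = 366.25.
Since BC² = 366.25 ≥ 208 + 38.25 = 246.25, the angle opposite BC is not acute, so the smallest enclosing circle has BC as diameter.
Centre = midpoint of BC = (-1, 1.25), r² = 366.25/4 = 91.5625.
r = √(91.5625) ≈ 9.569.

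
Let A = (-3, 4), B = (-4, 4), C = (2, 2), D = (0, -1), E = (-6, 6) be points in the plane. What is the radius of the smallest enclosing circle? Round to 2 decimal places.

4.65

By Welzl's lemma the MEC is supported by two points (diametrically opposite) or three points (on a circumcircle).
The minimum enclosing circle is determined by three boundary points: C, D, E.
Their circumcentre is (-2.5625, 2.875) with r² = 21.58203125.
The farthest remaining point B is at distance² 3.33203125 ≤ 21.58203125.
r = √(21.58203125) ≈ 4.65.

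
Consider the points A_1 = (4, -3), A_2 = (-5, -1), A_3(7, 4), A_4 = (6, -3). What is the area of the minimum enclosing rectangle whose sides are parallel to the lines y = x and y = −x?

110.5

In coordinates u = x + y, v = x − y the rectangle is axis-aligned; the map (x,y)→(u,v) scales areas by 2.
u-values: 1, -6, 11, 3; range = 11 − (-6) = 17.
v-values: 7, -4, 3, 9; range = 9 − (-4) = 13.
Area = (17 × 13) / 2 = 110.5.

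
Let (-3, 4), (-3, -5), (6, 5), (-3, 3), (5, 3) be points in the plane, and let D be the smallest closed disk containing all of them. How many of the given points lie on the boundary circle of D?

2

By Welzl's lemma the MEC is supported by two points (diametrically opposite) or three points (on a circumcircle).
The farthest pair is (-3, -5)–(6, 5) with squared distance 181. The circle on this segment as diameter has centre (1.5, 0) and r² = 181/4 = 45.25.
Check (-3, 4): distance² to centre = 36.25 ≤ 45.25, so it lies inside.
All remaining points lie in this disk, and no smaller disk contains both endpoints, so this is the minimum enclosing circle.
The points at distance exactly r from the centre are (-3, -5), (6, 5) — 2 points.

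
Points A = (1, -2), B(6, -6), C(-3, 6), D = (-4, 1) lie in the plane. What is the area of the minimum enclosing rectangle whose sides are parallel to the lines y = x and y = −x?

63

In coordinates u = x + y, v = x − y the rectangle is axis-aligned; the map (x,y)→(u,v) scales areas by 2.
u-values: -1, 0, 3, -3; range = 3 − (-3) = 6.
v-values: 3, 12, -9, -5; range = 12 − (-9) = 21.
Area = (6 × 21) / 2 = 63.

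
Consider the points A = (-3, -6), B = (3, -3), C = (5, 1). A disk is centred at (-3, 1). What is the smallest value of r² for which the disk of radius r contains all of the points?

The required radius is the distance from (-3, 1) to the farthest point.
Squared distances: 49, 52, 64.
Maximum is 64, attained at C.

64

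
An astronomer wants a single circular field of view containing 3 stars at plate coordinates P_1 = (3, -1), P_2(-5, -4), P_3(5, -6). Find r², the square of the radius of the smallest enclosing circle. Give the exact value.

26

Side lengths²: P_1P_2² = 73, P_1P_3² = 29, P_2P_3² = 104.
Since P_2P_3² = 104 ≥ 73 + 29 = 102, the angle opposite P_2P_3 is not acute, so the smallest enclosing circle has P_2P_3 as diameter.
Centre = midpoint of P_2P_3 = (0, -5), r² = 104/4 = 26.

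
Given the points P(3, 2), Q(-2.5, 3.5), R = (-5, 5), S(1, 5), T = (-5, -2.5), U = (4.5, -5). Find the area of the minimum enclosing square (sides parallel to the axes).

The bounding box has width 9.5 and height 10.
An axis-aligned square enclosing the set must have side ≥ max(width, height).
So the minimum side is max(9.5, 10) = 10.
Area = 10² = 100.

100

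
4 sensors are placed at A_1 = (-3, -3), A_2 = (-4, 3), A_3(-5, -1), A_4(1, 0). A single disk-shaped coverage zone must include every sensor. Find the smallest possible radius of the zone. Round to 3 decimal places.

3.284

By Welzl's lemma the MEC is supported by two points (diametrically opposite) or three points (on a circumcircle).
The minimum enclosing circle is determined by three boundary points: A_1, A_2, A_4.
Their circumcentre is (-41/18, 11/54) with r² = 15725/1458.
The farthest remaining point A_3 is at distance² 12917/1458 ≤ 15725/1458.
r = √(15725/1458) ≈ 3.284.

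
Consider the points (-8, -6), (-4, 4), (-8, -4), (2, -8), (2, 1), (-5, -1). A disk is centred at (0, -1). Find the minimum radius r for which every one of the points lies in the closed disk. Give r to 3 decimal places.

The required radius is the distance from (0, -1) to the farthest point.
Squared distances: 89, 41, 73, 53, 8, 25.
Maximum is 89, attained at (-8, -6).
r = √89 ≈ 9.434.

9.434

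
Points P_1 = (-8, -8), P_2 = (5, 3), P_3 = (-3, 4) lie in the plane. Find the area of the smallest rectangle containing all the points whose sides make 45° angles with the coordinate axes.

108

In coordinates u = x + y, v = x − y the rectangle is axis-aligned; the map (x,y)→(u,v) scales areas by 2.
u-values: -16, 8, 1; range = 8 − (-16) = 24.
v-values: 0, 2, -7; range = 2 − (-7) = 9.
Area = (24 × 9) / 2 = 108.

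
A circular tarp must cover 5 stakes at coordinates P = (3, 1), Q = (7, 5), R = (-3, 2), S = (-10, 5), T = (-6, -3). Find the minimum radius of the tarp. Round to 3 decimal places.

8.533

By Welzl's lemma the MEC is supported by two points (diametrically opposite) or three points (on a circumcircle).
The minimum enclosing circle is determined by three boundary points: Q, S, T.
Their circumcentre is (-1.5, 4.25) with r² = 72.8125.
The farthest remaining point P is at distance² 30.8125 ≤ 72.8125.
r = √(72.8125) ≈ 8.533.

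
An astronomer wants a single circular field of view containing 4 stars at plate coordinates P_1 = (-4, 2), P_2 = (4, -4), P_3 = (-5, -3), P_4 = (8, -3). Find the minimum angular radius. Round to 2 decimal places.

6.63

A smallest enclosing disk is always determined by at most three of the input points on its boundary.
The minimum enclosing circle is determined by three boundary points: P_1, P_3, P_4.
Their circumcentre is (1.5, -1.7) with r² = 43.94.
The farthest remaining point P_2 is at distance² 11.54 ≤ 43.94.
r = √(43.94) ≈ 6.63.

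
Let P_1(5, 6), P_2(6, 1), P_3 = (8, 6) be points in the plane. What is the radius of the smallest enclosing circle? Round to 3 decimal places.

2.746

Side lengths²: P_1P_2² = 26, P_1P_3² = 9, P_2P_3² = 29.
Since P_2P_3² = 29 < 26 + 9 = 35, the triangle is acute, so the smallest enclosing circle is the circumcircle.
Circumcentre = (6.5, 3.7), r² = 7.54.
r = √(7.54) ≈ 2.746.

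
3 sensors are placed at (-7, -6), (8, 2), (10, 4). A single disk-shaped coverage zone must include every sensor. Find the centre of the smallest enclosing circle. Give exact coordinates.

(1.5, -1)

Call the three points A, B, C in the order given.
Side lengths²: AB² = 289, AC² = 389, BC² = 8.
Since AC² = 389 ≥ 289 + 8 = 297, the angle opposite AC is not acute, so the smallest enclosing circle has AC as diameter.
Centre = midpoint of AC = (1.5, -1), r² = 389/4 = 97.25.
Centre = (1.5, -1).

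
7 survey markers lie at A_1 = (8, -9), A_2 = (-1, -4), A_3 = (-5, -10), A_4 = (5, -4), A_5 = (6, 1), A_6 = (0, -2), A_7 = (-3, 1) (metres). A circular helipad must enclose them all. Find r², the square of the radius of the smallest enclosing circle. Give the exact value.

A smallest enclosing disk is always determined by at most three of the input points on its boundary.
The minimum enclosing circle is determined by three boundary points: A_1, A_3, A_5.
Their circumcentre is (7/6, -31/6) with r² = 1105/18.
The farthest remaining point A_7 is at distance² 997/18 ≤ 1105/18.

1105/18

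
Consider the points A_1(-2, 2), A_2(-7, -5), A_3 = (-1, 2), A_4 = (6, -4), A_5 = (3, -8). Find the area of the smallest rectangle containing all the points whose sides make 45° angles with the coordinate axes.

105

In coordinates u = x + y, v = x − y the rectangle is axis-aligned; the map (x,y)→(u,v) scales areas by 2.
u-values: 0, -12, 1, 2, -5; range = 2 − (-12) = 14.
v-values: -4, -2, -3, 10, 11; range = 11 − (-4) = 15.
Area = (14 × 15) / 2 = 105.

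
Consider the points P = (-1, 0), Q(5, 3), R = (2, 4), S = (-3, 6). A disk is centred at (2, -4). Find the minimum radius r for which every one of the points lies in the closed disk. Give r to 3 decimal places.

11.180

The required radius is the distance from (2, -4) to the farthest point.
Squared distances: 25, 58, 64, 125.
Maximum is 125, attained at S.
r = √125 ≈ 11.180.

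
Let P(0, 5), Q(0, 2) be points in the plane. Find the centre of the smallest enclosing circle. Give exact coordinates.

(0, 3.5)

The smallest circle enclosing two points has them as diameter endpoints.
Centre = midpoint = (0, 3.5); r² = |PQ|²/4 = 9/4 = 2.25.
Centre = (0, 3.5).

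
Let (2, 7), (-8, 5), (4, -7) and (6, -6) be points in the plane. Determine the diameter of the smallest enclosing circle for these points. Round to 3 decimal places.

The minimum enclosing circle of a finite set is fixed by two of the points (as a diameter) or three (as a circumcircle).
The farthest pair is (-8, 5)–(6, -6) with squared distance 317. The circle on this segment as diameter has centre (-1, -0.5) and r² = 317/4 = 79.25.
Check (2, 7): distance² to centre = 65.25 ≤ 79.25, so it lies inside.
All remaining points lie in this disk, and no smaller disk contains both endpoints, so this is the minimum enclosing circle.
Diameter = 2r = 2√(79.25) ≈ 17.804.

17.804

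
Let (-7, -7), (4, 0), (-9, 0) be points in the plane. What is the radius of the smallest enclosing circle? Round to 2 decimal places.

Call the three points A, B, C in the order given.
Side lengths²: AB² = 170, AC² = 53, BC² = 169.
Since AB² = 170 < 169 + 53 = 222, the triangle is acute, so the smallest enclosing circle is the circumcircle.
Circumcentre = (-2.5, -27/14), r² = 4505/98.
r = √(4505/98) ≈ 6.78.

6.78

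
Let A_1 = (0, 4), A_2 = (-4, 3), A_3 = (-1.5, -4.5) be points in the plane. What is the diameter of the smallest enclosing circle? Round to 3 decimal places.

Side lengths²: A_1A_2² = 17, A_1A_3² = 74.5, A_2A_3² = 62.5.
Since A_1A_3² = 74.5 < 62.5 + 17 = 79.5, the triangle is acute, so the smallest enclosing circle is the circumcircle.
Circumcentre = (-14/13, -5/26), r² = 12665/676.
Diameter = 2r = 2√(12665/676) ≈ 8.657.

8.657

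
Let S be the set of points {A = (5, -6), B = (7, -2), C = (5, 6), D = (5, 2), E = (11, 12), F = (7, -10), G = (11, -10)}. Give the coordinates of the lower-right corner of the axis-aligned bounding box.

(11, -10)

x-range [5, 11], y-range [-10, 12].
The lower-right corner is (11, -10).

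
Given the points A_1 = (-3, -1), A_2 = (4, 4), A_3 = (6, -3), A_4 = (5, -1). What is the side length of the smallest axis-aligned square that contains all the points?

9

The bounding box has width 9 and height 7.
An axis-aligned square enclosing the set must have side ≥ max(width, height).
So the minimum side is max(9, 7) = 9.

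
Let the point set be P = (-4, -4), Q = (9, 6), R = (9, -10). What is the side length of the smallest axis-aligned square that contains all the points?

16

The bounding box has width 13 and height 16.
An axis-aligned square enclosing the set must have side ≥ max(width, height).
So the minimum side is max(13, 16) = 16.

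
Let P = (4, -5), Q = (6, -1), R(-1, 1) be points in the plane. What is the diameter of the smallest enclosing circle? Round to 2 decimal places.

Side lengths²: PQ² = 20, PR² = 61, QR² = 53.
Since PR² = 61 < 53 + 20 = 73, the triangle is acute, so the smallest enclosing circle is the circumcircle.
Circumcentre = (2.0625, -1.53125), r² = 15.7861328125.
Diameter = 2r = 2√(15.7861328125) ≈ 7.95.

7.95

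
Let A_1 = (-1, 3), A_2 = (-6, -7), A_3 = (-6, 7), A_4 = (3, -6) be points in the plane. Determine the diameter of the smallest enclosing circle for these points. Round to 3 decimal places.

15.909

The minimum enclosing circle of a finite set is fixed by two of the points (as a diameter) or three (as a circumcircle).
The minimum enclosing circle is determined by three boundary points: A_2, A_3, A_4.
Their circumcentre is (-20/9, 0) with r² = 5125/81.
The farthest remaining point A_1 is at distance² 850/81 ≤ 5125/81.
Diameter = 2r = 2√(5125/81) ≈ 15.909.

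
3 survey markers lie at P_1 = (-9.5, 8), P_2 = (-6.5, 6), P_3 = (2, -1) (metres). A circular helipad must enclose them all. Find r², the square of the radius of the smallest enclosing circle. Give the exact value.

53.3125

Side lengths²: P_1P_2² = 13, P_1P_3² = 213.25, P_2P_3² = 121.25.
Since P_1P_3² = 213.25 ≥ 121.25 + 13 = 134.25, the angle opposite P_1P_3 is not acute, so the smallest enclosing circle has P_1P_3 as diameter.
Centre = midpoint of P_1P_3 = (-3.75, 3.5), r² = 213.25/4 = 53.3125.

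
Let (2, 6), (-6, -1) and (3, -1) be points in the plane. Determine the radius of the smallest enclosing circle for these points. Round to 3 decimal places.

Call the three points A, B, C in the order given.
Side lengths²: AB² = 113, AC² = 50, BC² = 81.
Since AB² = 113 < 81 + 50 = 131, the triangle is acute, so the smallest enclosing circle is the circumcircle.
Circumcentre = (-1.5, 27/14), r² = 2825/98.
r = √(2825/98) ≈ 5.369.

5.369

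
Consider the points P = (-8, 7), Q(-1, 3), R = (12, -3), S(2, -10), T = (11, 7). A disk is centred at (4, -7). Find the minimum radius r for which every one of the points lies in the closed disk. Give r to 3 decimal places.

18.439

The required radius is the distance from (4, -7) to the farthest point.
Squared distances: 340, 125, 80, 13, 245.
Maximum is 340, attained at P.
r = √340 ≈ 18.439.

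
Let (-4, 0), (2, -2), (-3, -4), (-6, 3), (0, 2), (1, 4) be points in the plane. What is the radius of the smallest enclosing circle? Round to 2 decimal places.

4.72

By Welzl's lemma the MEC is supported by two points (diametrically opposite) or three points (on a circumcircle).
The farthest pair is (2, -2)–(-6, 3) with squared distance 89. The circle on this segment as diameter has centre (-2, 0.5) and r² = 89/4 = 22.25.
Check (-4, 0): distance² to centre = 4.25 ≤ 22.25, so it lies inside.
All remaining points lie in this disk, and no smaller disk contains both endpoints, so this is the minimum enclosing circle.
r = √(22.25) ≈ 4.72.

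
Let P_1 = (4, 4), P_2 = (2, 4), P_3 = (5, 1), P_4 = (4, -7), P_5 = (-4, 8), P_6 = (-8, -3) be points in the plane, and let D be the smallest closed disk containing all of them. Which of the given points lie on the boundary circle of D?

P_4, P_5, P_6

The minimum enclosing circle is determined by three boundary points: P_4, P_5, P_6.
Their circumcentre is (-15/74, 29/74) with r² = 197965/2738.
The farthest remaining point P_1 is at distance² 84005/2738 ≤ 197965/2738.
The points at distance exactly r from the centre are P_4, P_5, P_6 — 3 points.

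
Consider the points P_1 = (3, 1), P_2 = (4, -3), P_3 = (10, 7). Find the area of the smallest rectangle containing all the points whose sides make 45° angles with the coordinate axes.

40

In coordinates u = x + y, v = x − y the rectangle is axis-aligned; the map (x,y)→(u,v) scales areas by 2.
u-values: 4, 1, 17; range = 17 − 1 = 16.
v-values: 2, 7, 3; range = 7 − 2 = 5.
Area = (16 × 5) / 2 = 40.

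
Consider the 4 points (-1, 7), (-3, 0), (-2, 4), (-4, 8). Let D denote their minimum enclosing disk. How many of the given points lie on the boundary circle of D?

2

The farthest pair is (-3, 0)–(-4, 8) with squared distance 65. The circle on this segment as diameter has centre (-3.5, 4) and r² = 65/4 = 16.25.
Check (-1, 7): distance² to centre = 15.25 ≤ 16.25, so it lies inside.
All remaining points lie in this disk, and no smaller disk contains both endpoints, so this is the minimum enclosing circle.
The points at distance exactly r from the centre are (-3, 0), (-4, 8) — 2 points.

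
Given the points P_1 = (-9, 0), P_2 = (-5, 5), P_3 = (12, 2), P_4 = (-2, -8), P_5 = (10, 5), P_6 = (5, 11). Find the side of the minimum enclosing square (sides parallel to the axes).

21

The bounding box has width 21 and height 19.
An axis-aligned square enclosing the set must have side ≥ max(width, height).
So the minimum side is max(21, 19) = 21.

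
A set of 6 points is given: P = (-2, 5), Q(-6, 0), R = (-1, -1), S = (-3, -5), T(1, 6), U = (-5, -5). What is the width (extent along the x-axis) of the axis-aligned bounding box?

max x = 1, min x = -6, so width = 7.

7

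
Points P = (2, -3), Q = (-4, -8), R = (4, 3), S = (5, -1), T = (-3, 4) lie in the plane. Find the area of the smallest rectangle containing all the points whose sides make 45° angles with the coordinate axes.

123.5

In coordinates u = x + y, v = x − y the rectangle is axis-aligned; the map (x,y)→(u,v) scales areas by 2.
u-values: -1, -12, 7, 4, 1; range = 7 − (-12) = 19.
v-values: 5, 4, 1, 6, -7; range = 6 − (-7) = 13.
Area = (19 × 13) / 2 = 123.5.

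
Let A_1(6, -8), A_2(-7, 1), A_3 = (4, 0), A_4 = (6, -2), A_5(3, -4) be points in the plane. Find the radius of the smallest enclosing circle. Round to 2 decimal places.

7.91

A smallest enclosing disk is always determined by at most three of the input points on its boundary.
The farthest pair is A_1–A_2 with squared distance 250. The circle on this segment as diameter has centre (-0.5, -3.5) and r² = 250/4 = 62.5.
Check A_3: distance² to centre = 32.5 ≤ 62.5, so it lies inside.
All remaining points lie in this disk, and no smaller disk contains both endpoints, so this is the minimum enclosing circle.
r = √(62.5) ≈ 7.91.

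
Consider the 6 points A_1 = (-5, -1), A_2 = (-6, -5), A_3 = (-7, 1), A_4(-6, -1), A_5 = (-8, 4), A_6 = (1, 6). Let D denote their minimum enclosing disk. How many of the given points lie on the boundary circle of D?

A smallest enclosing disk is always determined by at most three of the input points on its boundary.
The farthest pair is A_2–A_6 with squared distance 170. The circle on this segment as diameter has centre (-2.5, 0.5) and r² = 170/4 = 42.5.
Check A_1: distance² to centre = 8.5 ≤ 42.5, so it lies inside.
All remaining points lie in this disk, and no smaller disk contains both endpoints, so this is the minimum enclosing circle.
The points at distance exactly r from the centre are A_2, A_5, A_6 — 3 points.

3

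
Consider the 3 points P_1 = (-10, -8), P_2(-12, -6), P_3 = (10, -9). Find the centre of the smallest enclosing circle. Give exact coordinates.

(-1, -7.5)

Side lengths²: P_1P_2² = 8, P_1P_3² = 401, P_2P_3² = 493.
Since P_2P_3² = 493 ≥ 401 + 8 = 409, the angle opposite P_2P_3 is not acute, so the smallest enclosing circle has P_2P_3 as diameter.
Centre = midpoint of P_2P_3 = (-1, -7.5), r² = 493/4 = 123.25.
Centre = (-1, -7.5).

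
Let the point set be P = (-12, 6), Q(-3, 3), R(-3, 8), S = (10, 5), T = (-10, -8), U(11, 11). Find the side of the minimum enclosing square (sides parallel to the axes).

23

The bounding box has width 23 and height 19.
An axis-aligned square enclosing the set must have side ≥ max(width, height).
So the minimum side is max(23, 19) = 23.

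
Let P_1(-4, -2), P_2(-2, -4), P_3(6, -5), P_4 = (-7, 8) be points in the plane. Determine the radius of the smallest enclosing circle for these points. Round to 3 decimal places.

By Welzl's lemma the MEC is supported by two points (diametrically opposite) or three points (on a circumcircle).
The farthest pair is P_3–P_4 with squared distance 338. The circle on this segment as diameter has centre (-0.5, 1.5) and r² = 338/4 = 84.5.
Check P_1: distance² to centre = 24.5 ≤ 84.5, so it lies inside.
All remaining points lie in this disk, and no smaller disk contains both endpoints, so this is the minimum enclosing circle.
r = √(84.5) ≈ 9.192.

9.192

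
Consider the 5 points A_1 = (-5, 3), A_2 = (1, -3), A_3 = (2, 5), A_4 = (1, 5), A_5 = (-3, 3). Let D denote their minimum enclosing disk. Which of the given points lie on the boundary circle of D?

A smallest enclosing disk is always determined by at most three of the input points on its boundary.
The minimum enclosing circle is determined by three boundary points: A_1, A_2, A_3.
Their circumcentre is (-13/18, 23/18) with r² = 3445/162.
The farthest remaining point A_4 is at distance² 2725/162 ≤ 3445/162.
The points at distance exactly r from the centre are A_1, A_2, A_3 — 3 points.

A_1, A_2, A_3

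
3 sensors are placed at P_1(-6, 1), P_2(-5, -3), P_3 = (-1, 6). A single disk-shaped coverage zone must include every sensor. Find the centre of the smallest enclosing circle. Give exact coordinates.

(-3, 1.5)

Side lengths²: P_1P_2² = 17, P_1P_3² = 50, P_2P_3² = 97.
Since P_2P_3² = 97 ≥ 50 + 17 = 67, the angle opposite P_2P_3 is not acute, so the smallest enclosing circle has P_2P_3 as diameter.
Centre = midpoint of P_2P_3 = (-3, 1.5), r² = 97/4 = 24.25.
Centre = (-3, 1.5).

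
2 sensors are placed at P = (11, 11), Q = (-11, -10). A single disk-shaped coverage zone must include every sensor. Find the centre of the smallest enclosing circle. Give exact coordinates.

(0, 0.5)

The smallest circle enclosing two points has them as diameter endpoints.
Centre = midpoint = (0, 0.5); r² = |PQ|²/4 = 925/4 = 231.25.
Centre = (0, 0.5).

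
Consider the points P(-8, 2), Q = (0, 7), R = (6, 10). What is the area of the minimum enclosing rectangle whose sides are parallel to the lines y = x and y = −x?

66

In coordinates u = x + y, v = x − y the rectangle is axis-aligned; the map (x,y)→(u,v) scales areas by 2.
u-values: -6, 7, 16; range = 16 − (-6) = 22.
v-values: -10, -7, -4; range = -4 − (-10) = 6.
Area = (22 × 6) / 2 = 66.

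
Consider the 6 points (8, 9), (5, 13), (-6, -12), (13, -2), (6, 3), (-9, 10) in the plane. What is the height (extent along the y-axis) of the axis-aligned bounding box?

max y = 13, min y = -12, so height = 25.

25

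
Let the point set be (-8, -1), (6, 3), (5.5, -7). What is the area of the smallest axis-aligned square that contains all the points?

The bounding box has width 14 and height 10.
An axis-aligned square enclosing the set must have side ≥ max(width, height).
So the minimum side is max(14, 10) = 14.
Area = 14² = 196.

196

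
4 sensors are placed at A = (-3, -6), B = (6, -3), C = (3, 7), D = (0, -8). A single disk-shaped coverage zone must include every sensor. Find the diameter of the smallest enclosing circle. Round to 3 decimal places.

15.297

By Welzl's lemma the MEC is supported by two points (diametrically opposite) or three points (on a circumcircle).
The farthest pair is C–D with squared distance 234. The circle on this segment as diameter has centre (1.5, -0.5) and r² = 234/4 = 58.5.
Check A: distance² to centre = 50.5 ≤ 58.5, so it lies inside.
All remaining points lie in this disk, and no smaller disk contains both endpoints, so this is the minimum enclosing circle.
Diameter = 2r = 2√(58.5) ≈ 15.297.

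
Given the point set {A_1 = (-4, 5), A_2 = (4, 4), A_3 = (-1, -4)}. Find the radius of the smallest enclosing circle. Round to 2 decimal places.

Side lengths²: A_1A_2² = 65, A_1A_3² = 90, A_2A_3² = 89.
Since A_1A_3² = 90 < 89 + 65 = 154, the triangle is acute, so the smallest enclosing circle is the circumcircle.
Circumcentre = (-19/46, 55/46), r² = 28925/1058.
r = √(28925/1058) ≈ 5.23.

5.23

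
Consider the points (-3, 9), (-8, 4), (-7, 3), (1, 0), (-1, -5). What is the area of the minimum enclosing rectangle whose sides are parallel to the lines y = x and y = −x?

In coordinates u = x + y, v = x − y the rectangle is axis-aligned; the map (x,y)→(u,v) scales areas by 2.
u-values: 6, -4, -4, 1, -6; range = 6 − (-6) = 12.
v-values: -12, -12, -10, 1, 4; range = 4 − (-12) = 16.
Area = (12 × 16) / 2 = 96.

96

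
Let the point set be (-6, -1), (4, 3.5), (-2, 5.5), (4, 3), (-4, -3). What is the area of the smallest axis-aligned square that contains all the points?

100

The bounding box has width 10 and height 8.5.
An axis-aligned square enclosing the set must have side ≥ max(width, height).
So the minimum side is max(10, 8.5) = 10.
Area = 10² = 100.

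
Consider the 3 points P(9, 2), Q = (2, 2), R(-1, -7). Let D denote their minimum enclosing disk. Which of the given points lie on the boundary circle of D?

Side lengths²: PQ² = 49, PR² = 181, QR² = 90.
Since PR² = 181 ≥ 90 + 49 = 139, the angle opposite PR is not acute, so the smallest enclosing circle has PR as diameter.
Centre = midpoint of PR = (4, -2.5), r² = 181/4 = 45.25.
The points at distance exactly r from the centre are P, R — 2 points.

P, R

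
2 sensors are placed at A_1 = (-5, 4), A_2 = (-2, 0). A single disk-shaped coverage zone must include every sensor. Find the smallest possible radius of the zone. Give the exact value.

2.5

The smallest circle enclosing two points has them as diameter endpoints.
Centre = midpoint = (-3.5, 2); r² = |A_1A_2|²/4 = 25/4 = 6.25.
r = √(6.25) = 2.5.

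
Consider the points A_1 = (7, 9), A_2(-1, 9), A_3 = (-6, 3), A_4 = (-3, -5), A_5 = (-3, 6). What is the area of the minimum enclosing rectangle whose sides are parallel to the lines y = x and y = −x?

144

In coordinates u = x + y, v = x − y the rectangle is axis-aligned; the map (x,y)→(u,v) scales areas by 2.
u-values: 16, 8, -3, -8, 3; range = 16 − (-8) = 24.
v-values: -2, -10, -9, 2, -9; range = 2 − (-10) = 12.
Area = (24 × 12) / 2 = 144.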